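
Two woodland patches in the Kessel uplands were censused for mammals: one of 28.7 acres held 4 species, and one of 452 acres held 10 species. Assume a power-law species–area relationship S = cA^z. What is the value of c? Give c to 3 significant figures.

1.31

z = ln(S₂/S₁) / ln(A₂/A₁) = ln(10/4) / ln(452/28.7) = 0.9163 / 2.7568 = 0.3324
c = S₁ / A₁^z = 4 / 28.7^0.3324 = 4 / 3.052 = 1.311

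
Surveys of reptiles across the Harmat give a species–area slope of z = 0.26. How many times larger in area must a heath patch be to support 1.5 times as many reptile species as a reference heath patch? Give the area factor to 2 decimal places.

4.76

(A₂/A₁)^0.26 = 1.5, so A₂/A₁ = 1.5^(1/0.26) = 1.5^3.846
ln(A₂/A₁) = ln 1.5 / 0.26 = 0.4055 / 0.26 = 1.5595
A₂/A₁ = e^1.5595 ≈ 4.756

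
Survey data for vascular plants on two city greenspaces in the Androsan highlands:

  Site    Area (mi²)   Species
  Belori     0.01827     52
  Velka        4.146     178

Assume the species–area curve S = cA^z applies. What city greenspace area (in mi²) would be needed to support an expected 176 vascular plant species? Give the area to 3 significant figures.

z = ln(178/52) / ln(4.146/0.01827) = 1.2305 / 5.4246 = 0.2268
c = 52 / 0.01827^0.2268 = 52 / 0.4034 = 128.9
A = (176/128.9)^(1/0.2268) ⇒ ln A = ln(1.365)/0.2268 = 1.3723
A = e^1.3723 ≈ 3.945 mi²

3.94 mi²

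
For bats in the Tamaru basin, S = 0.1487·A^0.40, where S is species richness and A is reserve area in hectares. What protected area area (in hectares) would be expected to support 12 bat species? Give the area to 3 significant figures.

58500 hectares

12 = 0.1487 × A^0.4  ⇒  A^0.4 = 12/0.1487 = 80.7
ln A = ln(80.7) / 0.4 = 4.3907 / 0.4 = 10.9768
A = e^10.9768 ≈ 58503 hectares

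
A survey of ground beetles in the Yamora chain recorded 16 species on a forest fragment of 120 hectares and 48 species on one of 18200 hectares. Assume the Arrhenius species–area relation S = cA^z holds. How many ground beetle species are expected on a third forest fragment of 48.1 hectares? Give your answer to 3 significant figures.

13.1

z = ln(48/16) / ln(18200/120) = 1.0986 / 5.0217 = 0.2188
c = 16 / 120^0.2188 = 16 / 2.85 = 5.614
S₃ = 5.614 × 48.1^0.2188 = 5.614 × 2.334 ≈ 13.1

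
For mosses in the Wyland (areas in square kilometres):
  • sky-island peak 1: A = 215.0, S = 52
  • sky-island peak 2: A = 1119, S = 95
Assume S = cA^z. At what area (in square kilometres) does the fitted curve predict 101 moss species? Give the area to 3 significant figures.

z = ln(95/52) / ln(1119/215) = 0.6026 / 1.6496 = 0.3653
c = 52 / 215^0.3653 = 52 / 7.114 = 7.31
A = (101/7.31)^(1/0.3653) ⇒ ln A = ln(13.82)/0.3653 = 7.1878
A = e^7.1878 ≈ 1323 square kilometres

1320 square kilometres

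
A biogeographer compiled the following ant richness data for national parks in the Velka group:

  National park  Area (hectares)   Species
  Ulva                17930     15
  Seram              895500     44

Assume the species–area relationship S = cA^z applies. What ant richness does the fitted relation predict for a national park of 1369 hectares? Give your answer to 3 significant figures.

z = ln(44/15) / ln(895500/17930) = 1.0761 / 3.9109 = 0.2752
c = 15 / 17930^0.2752 = 15 / 14.81 = 1.013
S₃ = 1.013 × 1369^0.2752 = 1.013 × 7.295 ≈ 7.391

7.39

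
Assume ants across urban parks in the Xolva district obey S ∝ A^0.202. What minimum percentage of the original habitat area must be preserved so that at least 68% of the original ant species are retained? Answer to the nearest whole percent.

Need (A_new/A_old)^0.202 = 0.68, so A_new/A_old = 0.68^(1/0.202) = 0.68^4.95
ln(A_new/A_old) = ln 0.68 / 0.202 = -0.3857 / 0.202 = -1.9092
A_new/A_old = e^-1.9092 ≈ 0.1482

15%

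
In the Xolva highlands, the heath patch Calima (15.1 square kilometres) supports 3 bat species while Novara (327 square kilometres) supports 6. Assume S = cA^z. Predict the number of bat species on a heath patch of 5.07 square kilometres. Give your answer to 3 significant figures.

2.35

z = ln(6/3) / ln(327/15.1) = 0.6931 / 3.0753 = 0.2254
c = 3 / 15.1^0.2254 = 3 / 1.844 = 1.627
S₃ = 1.627 × 5.07^0.2254 = 1.627 × 1.442 ≈ 2.346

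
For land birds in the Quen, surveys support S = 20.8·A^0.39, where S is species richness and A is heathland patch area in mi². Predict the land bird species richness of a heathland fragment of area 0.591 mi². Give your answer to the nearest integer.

S = 20.8 × 0.591^0.39 = 20.8 × 0.8146 ≈ 16.94

17 species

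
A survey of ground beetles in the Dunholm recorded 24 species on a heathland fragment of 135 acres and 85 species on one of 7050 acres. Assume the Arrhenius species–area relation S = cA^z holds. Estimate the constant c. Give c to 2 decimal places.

z = ln(S₂/S₁) / ln(A₂/A₁) = ln(85/24) / ln(7050/135) = 1.2646 / 3.9555 = 0.3197
c = S₁ / A₁^z = 24 / 135^0.3197 = 24 / 4.798 = 5.002

5.00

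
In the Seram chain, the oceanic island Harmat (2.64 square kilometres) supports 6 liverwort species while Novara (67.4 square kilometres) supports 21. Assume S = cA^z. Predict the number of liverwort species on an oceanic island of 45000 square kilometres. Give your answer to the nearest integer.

260

z = ln(21/6) / ln(67.4/2.64) = 1.2528 / 3.2399 = 0.3867
c = 6 / 2.64^0.3867 = 6 / 1.456 = 4.122
S₃ = 4.122 × 45000^0.3867 = 4.122 × 62.99 ≈ 259.7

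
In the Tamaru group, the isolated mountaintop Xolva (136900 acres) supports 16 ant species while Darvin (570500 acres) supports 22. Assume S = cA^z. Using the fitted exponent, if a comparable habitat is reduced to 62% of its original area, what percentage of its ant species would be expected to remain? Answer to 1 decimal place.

z = ln(22/16) / ln(570500/136900) = 0.3185 / 1.4273 = 0.2231
S_new/S_old = (A_new/A_old)^z = 0.62^0.2231 = exp(0.2231 × -0.4780) = 0.8988

89.9%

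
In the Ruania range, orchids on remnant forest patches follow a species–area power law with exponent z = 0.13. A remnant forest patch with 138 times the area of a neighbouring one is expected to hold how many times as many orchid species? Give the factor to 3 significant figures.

S₂/S₁ = (A₂/A₁)^z = 138^0.13
ln(S₂/S₁) = 0.13 × ln 138 = 0.13 × 4.9273 = 0.6405
S₂/S₁ = e^0.6405 ≈ 1.898

1.90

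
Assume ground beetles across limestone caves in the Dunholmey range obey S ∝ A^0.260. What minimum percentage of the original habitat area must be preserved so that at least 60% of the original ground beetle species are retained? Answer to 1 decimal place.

14.0%

Need (A_new/A_old)^0.26 = 0.6, so A_new/A_old = 0.6^(1/0.26) = 0.6^3.846
ln(A_new/A_old) = ln 0.6 / 0.26 = -0.5108 / 0.26 = -1.9647
A_new/A_old = e^-1.9647 ≈ 0.1402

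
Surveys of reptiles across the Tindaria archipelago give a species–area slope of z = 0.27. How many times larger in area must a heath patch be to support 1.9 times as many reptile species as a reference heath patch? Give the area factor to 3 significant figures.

(A₂/A₁)^0.27 = 1.9, so A₂/A₁ = 1.9^(1/0.27) = 1.9^3.704
ln(A₂/A₁) = ln 1.9 / 0.27 = 0.6419 / 0.27 = 2.3772
A₂/A₁ = e^2.3772 ≈ 10.78

10.8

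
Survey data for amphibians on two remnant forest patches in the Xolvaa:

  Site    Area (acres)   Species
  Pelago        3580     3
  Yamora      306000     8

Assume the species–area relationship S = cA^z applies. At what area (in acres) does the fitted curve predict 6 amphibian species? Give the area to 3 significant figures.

z = ln(8/3) / ln(306000/3580) = 0.9808 / 4.4482 = 0.2205
c = 3 / 3580^0.2205 = 3 / 6.076 = 0.4937
A = (6/0.4937)^(1/0.2205) ⇒ ln A = ln(12.15)/0.2205 = 11.3267
A = e^11.3267 ≈ 83005 acres

83000 acres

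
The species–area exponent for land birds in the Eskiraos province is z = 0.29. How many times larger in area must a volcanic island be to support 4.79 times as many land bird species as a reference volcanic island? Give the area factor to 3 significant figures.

(A₂/A₁)^0.29 = 4.79, so A₂/A₁ = 4.79^(1/0.29) = 4.79^3.448
ln(A₂/A₁) = ln 4.79 / 0.29 = 1.5665 / 0.29 = 5.4018
A₂/A₁ = e^5.4018 ≈ 221.8

222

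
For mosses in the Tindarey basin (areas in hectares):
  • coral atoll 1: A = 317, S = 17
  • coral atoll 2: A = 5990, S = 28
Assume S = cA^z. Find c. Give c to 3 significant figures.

z = ln(S₂/S₁) / ln(A₂/A₁) = ln(28/17) / ln(5990/317) = 0.4990 / 2.9389 = 0.1698
c = S₁ / A₁^z = 17 / 317^0.1698 = 17 / 2.659 = 6.394

6.39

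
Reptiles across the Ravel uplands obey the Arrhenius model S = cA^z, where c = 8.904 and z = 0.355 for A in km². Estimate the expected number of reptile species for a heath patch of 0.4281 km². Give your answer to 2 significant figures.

S = 8.904 × 0.4281^0.355
ln S = ln 8.904 + 0.355 × ln 0.4281 = 2.1865 + 0.355 × -0.8484 = 1.8853
S = e^1.8853 ≈ 6.588

6.6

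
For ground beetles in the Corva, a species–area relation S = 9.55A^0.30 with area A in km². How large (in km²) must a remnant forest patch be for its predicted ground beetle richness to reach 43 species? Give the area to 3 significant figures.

151 km²

43 = 9.55 × A^0.3  ⇒  A^0.3 = 43/9.55 = 4.503
ln A = ln(4.503) / 0.3 = 1.5047 / 0.3 = 5.0155
A = e^5.0155 ≈ 150.7 km²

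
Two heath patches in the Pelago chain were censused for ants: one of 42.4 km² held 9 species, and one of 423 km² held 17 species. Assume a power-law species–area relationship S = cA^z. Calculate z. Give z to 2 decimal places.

Taking logs: ln S = ln c + z ln A, so z = (ln S₂ − ln S₁)/(ln A₂ − ln A₁).
z = ln(17/9) / ln(423/42.4) = ln(1.889) / ln(9.976) = 0.6360 / 2.3002 = 0.2765

0.28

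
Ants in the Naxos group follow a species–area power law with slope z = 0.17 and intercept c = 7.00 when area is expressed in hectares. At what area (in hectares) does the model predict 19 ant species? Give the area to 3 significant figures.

356 hectares

19 = 7 × A^0.17  ⇒  A^0.17 = 19/7 = 2.714
ln A = ln(2.714) / 0.17 = 0.9985 / 0.17 = 5.8737
A = e^5.8737 ≈ 355.6 hectares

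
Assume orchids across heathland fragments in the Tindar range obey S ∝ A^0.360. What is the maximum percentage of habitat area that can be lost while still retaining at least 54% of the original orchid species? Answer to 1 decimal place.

81.9%

Need (A_new/A_old)^0.36 = 0.54, so A_new/A_old = 0.54^(1/0.36) = 0.54^2.778
ln(A_new/A_old) = ln 0.54 / 0.36 = -0.6162 / 0.36 = -1.7116
A_new/A_old = e^-1.7116 ≈ 0.1806
Fraction that can be lost = 1 − 0.1806 = 0.8194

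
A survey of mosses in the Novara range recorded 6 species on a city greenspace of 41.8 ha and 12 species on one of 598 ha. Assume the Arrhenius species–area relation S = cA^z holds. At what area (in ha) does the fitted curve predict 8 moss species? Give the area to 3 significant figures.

126 ha

z = ln(12/6) / ln(598/41.8) = 0.6931 / 2.6607 = 0.2605
c = 6 / 41.8^0.2605 = 6 / 2.644 = 2.269
A = (8/2.269)^(1/0.2605) ⇒ ln A = ln(3.526)/0.2605 = 4.8372
A = e^4.8372 ≈ 126.1 ha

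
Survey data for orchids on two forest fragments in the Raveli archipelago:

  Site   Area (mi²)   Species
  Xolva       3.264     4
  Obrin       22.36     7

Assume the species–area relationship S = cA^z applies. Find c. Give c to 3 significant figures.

z = ln(S₂/S₁) / ln(A₂/A₁) = ln(7/4) / ln(22.36/3.264) = 0.5596 / 1.9243 = 0.2908
c = S₁ / A₁^z = 4 / 3.264^0.2908 = 4 / 1.411 = 2.836

2.84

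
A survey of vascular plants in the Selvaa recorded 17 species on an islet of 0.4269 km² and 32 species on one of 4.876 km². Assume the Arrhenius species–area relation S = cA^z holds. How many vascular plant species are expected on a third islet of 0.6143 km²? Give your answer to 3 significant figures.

18.7

z = ln(32/17) / ln(4.876/0.4269) = 0.6325 / 2.4355 = 0.2597
c = 17 / 0.4269^0.2597 = 17 / 0.8017 = 21.21
S₃ = 21.21 × 0.6143^0.2597 = 21.21 × 0.8811 ≈ 18.69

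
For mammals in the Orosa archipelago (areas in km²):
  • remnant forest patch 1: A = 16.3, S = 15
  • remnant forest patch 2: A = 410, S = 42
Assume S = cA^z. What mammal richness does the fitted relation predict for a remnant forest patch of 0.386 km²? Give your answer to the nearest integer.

5

z = ln(42/15) / ln(410/16.3) = 1.0296 / 3.2250 = 0.3193
c = 15 / 16.3^0.3193 = 15 / 2.438 = 6.153
S₃ = 6.153 × 0.386^0.3193 = 6.153 × 0.7379 ≈ 4.54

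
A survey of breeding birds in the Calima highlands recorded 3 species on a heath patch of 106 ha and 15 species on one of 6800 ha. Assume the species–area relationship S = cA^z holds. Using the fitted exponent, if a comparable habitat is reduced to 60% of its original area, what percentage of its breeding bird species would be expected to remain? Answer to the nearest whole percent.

z = ln(15/3) / ln(6800/106) = 1.6094 / 4.1612 = 0.3868
S_new/S_old = (A_new/A_old)^z = 0.6^0.3868 = exp(0.3868 × -0.5108) = 0.8207

82%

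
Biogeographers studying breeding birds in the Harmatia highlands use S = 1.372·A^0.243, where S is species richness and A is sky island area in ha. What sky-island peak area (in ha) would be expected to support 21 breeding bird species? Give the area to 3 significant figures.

75200 ha

21 = 1.372 × A^0.243  ⇒  A^0.243 = 21/1.372 = 15.31
ln A = ln(15.31) / 0.243 = 2.7283 / 0.243 = 11.2274
A = e^11.2274 ≈ 75160 ha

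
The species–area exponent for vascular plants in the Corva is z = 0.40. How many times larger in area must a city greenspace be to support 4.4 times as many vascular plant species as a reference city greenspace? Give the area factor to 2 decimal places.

40.61

(A₂/A₁)^0.4 = 4.4, so A₂/A₁ = 4.4^(1/0.4) = 4.4^2.5
ln(A₂/A₁) = ln 4.4 / 0.4 = 1.4816 / 0.4 = 3.7040
A₂/A₁ = e^3.7040 ≈ 40.61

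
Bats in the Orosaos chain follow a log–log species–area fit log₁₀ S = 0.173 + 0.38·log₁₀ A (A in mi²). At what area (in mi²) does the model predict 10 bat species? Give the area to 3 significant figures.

150 mi²

10 = 1.489 × A^0.38  ⇒  A^0.38 = 10/1.489 = 6.714
ln A = ln(6.714) / 0.38 = 1.9042 / 0.38 = 5.0112
A = e^5.0112 ≈ 150.1 mi²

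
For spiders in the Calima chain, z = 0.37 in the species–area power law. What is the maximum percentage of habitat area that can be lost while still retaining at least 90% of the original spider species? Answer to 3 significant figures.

24.8%

Need (A_new/A_old)^0.37 = 0.9, so A_new/A_old = 0.9^(1/0.37) = 0.9^2.703
ln(A_new/A_old) = ln 0.9 / 0.37 = -0.1054 / 0.37 = -0.2848
A_new/A_old = e^-0.2848 ≈ 0.7522
Fraction that can be lost = 1 − 0.7522 = 0.2478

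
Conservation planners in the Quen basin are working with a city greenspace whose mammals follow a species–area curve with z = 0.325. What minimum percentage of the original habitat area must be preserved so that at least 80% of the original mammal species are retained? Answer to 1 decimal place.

50.3%

Need (A_new/A_old)^0.325 = 0.8, so A_new/A_old = 0.8^(1/0.325) = 0.8^3.077
ln(A_new/A_old) = ln 0.8 / 0.325 = -0.2231 / 0.325 = -0.6866
A_new/A_old = e^-0.6866 ≈ 0.5033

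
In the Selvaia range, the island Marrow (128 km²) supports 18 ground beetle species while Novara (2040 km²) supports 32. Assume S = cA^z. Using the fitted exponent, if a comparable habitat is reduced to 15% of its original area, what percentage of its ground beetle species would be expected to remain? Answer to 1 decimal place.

67.4%

z = ln(32/18) / ln(2040/128) = 0.5754 / 2.7687 = 0.2078
S_new/S_old = (A_new/A_old)^z = 0.15^0.2078 = exp(0.2078 × -1.8971) = 0.6742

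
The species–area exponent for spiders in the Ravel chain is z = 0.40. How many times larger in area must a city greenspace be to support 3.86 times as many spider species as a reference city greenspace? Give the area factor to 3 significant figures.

(A₂/A₁)^0.4 = 3.86, so A₂/A₁ = 3.86^(1/0.4) = 3.86^2.5
ln(A₂/A₁) = ln 3.86 / 0.4 = 1.3507 / 0.4 = 3.3767
A₂/A₁ = e^3.3767 ≈ 29.27

29.3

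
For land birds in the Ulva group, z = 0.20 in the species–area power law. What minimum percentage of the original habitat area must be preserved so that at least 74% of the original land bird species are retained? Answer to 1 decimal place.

Need (A_new/A_old)^0.2 = 0.74, so A_new/A_old = 0.74^(1/0.2) = 0.74^5
ln(A_new/A_old) = ln 0.74 / 0.2 = -0.3011 / 0.2 = -1.5055
A_new/A_old = e^-1.5055 ≈ 0.2219

22.2%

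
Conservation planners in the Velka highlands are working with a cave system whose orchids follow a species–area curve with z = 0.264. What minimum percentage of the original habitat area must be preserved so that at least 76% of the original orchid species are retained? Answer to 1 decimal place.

Need (A_new/A_old)^0.264 = 0.76, so A_new/A_old = 0.76^(1/0.264) = 0.76^3.788
ln(A_new/A_old) = ln 0.76 / 0.264 = -0.2744 / 0.264 = -1.0395
A_new/A_old = e^-1.0395 ≈ 0.3536

35.4%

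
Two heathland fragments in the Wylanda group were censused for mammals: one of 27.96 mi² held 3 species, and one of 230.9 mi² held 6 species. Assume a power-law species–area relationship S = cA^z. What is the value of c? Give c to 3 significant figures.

z = ln(S₂/S₁) / ln(A₂/A₁) = ln(6/3) / ln(230.9/27.96) = 0.6931 / 2.1112 = 0.3283
c = S₁ / A₁^z = 3 / 27.96^0.3283 = 3 / 2.985 = 1.005

1.01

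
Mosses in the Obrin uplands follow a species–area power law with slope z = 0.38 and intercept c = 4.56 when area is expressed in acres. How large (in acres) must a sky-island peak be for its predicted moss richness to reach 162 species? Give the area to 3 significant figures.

12000 acres

162 = 4.56 × A^0.38  ⇒  A^0.38 = 162/4.56 = 35.53
ln A = ln(35.53) / 0.38 = 3.5703 / 0.38 = 9.3955
A = e^9.3955 ≈ 12034 acres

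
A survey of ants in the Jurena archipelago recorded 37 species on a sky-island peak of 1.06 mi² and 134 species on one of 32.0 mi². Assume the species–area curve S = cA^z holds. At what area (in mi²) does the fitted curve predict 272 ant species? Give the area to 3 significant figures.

209 mi²

z = ln(134/37) / ln(32/1.06) = 1.2869 / 3.4075 = 0.3777
c = 37 / 1.06^0.3777 = 37 / 1.022 = 36.19
A = (272/36.19)^(1/0.3777) ⇒ ln A = ln(7.515)/0.3777 = 5.3403
A = e^5.3403 ≈ 208.6 mi²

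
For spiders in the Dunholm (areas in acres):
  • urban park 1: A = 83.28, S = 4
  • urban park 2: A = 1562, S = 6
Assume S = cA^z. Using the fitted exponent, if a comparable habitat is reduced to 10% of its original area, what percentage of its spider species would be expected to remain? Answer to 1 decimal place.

z = ln(6/4) / ln(1562/83.28) = 0.4055 / 2.9315 = 0.1383
S_new/S_old = (A_new/A_old)^z = 0.1^0.1383 = exp(0.1383 × -2.3026) = 0.7273

72.7%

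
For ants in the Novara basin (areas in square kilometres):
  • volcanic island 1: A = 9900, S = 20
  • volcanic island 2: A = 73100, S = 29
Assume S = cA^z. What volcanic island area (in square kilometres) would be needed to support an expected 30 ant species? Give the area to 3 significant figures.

87700 square kilometres

z = ln(29/20) / ln(73100/9900) = 0.3716 / 1.9993 = 0.1858
c = 20 / 9900^0.1858 = 20 / 5.528 = 3.618
A = (30/3.618)^(1/0.1858) ⇒ ln A = ln(8.292)/0.1858 = 11.3820
A = e^11.3820 ≈ 87728 square kilometres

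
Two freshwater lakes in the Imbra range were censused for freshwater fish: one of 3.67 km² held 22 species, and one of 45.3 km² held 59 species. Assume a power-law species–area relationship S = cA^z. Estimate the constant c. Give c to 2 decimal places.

13.21

z = ln(S₂/S₁) / ln(A₂/A₁) = ln(59/22) / ln(45.3/3.67) = 0.9865 / 2.5131 = 0.3925
c = S₁ / A₁^z = 22 / 3.67^0.3925 = 22 / 1.666 = 13.21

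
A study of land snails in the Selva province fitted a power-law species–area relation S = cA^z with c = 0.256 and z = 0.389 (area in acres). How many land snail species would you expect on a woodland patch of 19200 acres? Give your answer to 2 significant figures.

12

S = 0.256 × 19200^0.389 = 0.256 × 46.37 ≈ 11.87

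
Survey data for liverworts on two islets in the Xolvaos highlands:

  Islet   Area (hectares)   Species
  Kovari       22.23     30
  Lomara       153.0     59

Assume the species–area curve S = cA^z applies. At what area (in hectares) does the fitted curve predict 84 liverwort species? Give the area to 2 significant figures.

420 hectares

z = ln(59/30) / ln(153/22.23) = 0.6763 / 1.9290 = 0.3506
c = 30 / 22.23^0.3506 = 30 / 2.967 = 10.11
A = (84/10.11)^(1/0.3506) ⇒ ln A = ln(8.307)/0.3506 = 6.0380
A = e^6.0380 ≈ 419.1 hectares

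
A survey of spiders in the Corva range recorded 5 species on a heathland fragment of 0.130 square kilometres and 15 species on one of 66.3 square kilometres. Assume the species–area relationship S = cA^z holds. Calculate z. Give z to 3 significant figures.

Taking logs: ln S = ln c + z ln A, so z = (ln S₂ − ln S₁)/(ln A₂ − ln A₁).
z = ln(15/5) / ln(66.3/0.13) = ln(3) / ln(510) = 1.0986 / 6.2344 = 0.1762

0.176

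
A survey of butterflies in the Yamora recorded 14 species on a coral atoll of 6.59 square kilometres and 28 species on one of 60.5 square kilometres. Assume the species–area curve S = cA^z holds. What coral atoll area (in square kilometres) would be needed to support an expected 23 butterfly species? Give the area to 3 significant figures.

z = ln(28/14) / ln(60.5/6.59) = 0.6931 / 2.2171 = 0.3126
c = 14 / 6.59^0.3126 = 14 / 1.803 = 7.764
A = (23/7.764)^(1/0.3126) ⇒ ln A = ln(2.962)/0.3126 = 3.4734
A = e^3.4734 ≈ 32.25 square kilometres

32.2 square kilometres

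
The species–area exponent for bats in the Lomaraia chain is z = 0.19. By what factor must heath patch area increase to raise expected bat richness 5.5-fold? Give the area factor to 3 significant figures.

(A₂/A₁)^0.19 = 5.5, so A₂/A₁ = 5.5^(1/0.19) = 5.5^5.263
ln(A₂/A₁) = ln 5.5 / 0.19 = 1.7047 / 0.19 = 8.9724
A₂/A₁ = e^8.9724 ≈ 7882

7880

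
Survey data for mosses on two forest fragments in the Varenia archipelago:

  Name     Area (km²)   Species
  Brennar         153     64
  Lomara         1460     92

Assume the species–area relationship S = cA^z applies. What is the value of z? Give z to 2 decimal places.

Taking logs: ln S = ln c + z ln A, so z = (ln S₂ − ln S₁)/(ln A₂ − ln A₁).
z = ln(92/64) / ln(1460/153) = ln(1.438) / ln(9.542) = 0.3629 / 2.2558 = 0.1609

0.16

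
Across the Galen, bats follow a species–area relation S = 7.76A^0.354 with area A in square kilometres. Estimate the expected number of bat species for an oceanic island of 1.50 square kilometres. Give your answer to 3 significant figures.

8.96

S = 7.76 × 1.5^0.354
ln S = ln 7.76 + 0.354 × ln 1.5 = 2.0490 + 0.354 × 0.4055 = 2.1925
S = e^2.1925 ≈ 8.958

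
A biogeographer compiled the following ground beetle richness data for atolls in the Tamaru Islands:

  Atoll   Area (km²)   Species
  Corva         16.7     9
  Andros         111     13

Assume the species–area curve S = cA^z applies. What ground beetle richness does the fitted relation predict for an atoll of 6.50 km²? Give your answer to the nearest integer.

7

z = ln(13/9) / ln(111/16.7) = 0.3677 / 1.8941 = 0.1941
c = 9 / 16.7^0.1941 = 9 / 1.727 = 5.21
S₃ = 5.21 × 6.5^0.1941 = 5.21 × 1.438 ≈ 7.493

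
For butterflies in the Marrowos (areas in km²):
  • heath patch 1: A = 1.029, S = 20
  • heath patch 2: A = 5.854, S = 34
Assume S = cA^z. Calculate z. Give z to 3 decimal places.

Taking logs: ln S = ln c + z ln A, so z = (ln S₂ − ln S₁)/(ln A₂ − ln A₁).
z = ln(34/20) / ln(5.854/1.029) = ln(1.7) / ln(5.689) = 0.5306 / 1.7385 = 0.3052

0.305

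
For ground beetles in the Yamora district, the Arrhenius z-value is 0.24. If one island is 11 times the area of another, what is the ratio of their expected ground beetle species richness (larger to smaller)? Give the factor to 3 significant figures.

S₂/S₁ = (A₂/A₁)^z = 11^0.24
ln(S₂/S₁) = 0.24 × ln 11 = 0.24 × 2.3979 = 0.5755
S₂/S₁ = e^0.5755 ≈ 1.778

1.78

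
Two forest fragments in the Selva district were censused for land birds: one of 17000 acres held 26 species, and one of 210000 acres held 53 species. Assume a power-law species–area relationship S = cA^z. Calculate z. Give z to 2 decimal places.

Taking logs: ln S = ln c + z ln A, so z = (ln S₂ − ln S₁)/(ln A₂ − ln A₁).
z = ln(53/26) / ln(210000/17000) = ln(2.038) / ln(12.35) = 0.7122 / 2.5139 = 0.2833

0.28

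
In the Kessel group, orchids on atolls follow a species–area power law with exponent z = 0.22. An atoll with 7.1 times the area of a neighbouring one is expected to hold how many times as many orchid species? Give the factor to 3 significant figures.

1.54

S₂/S₁ = (A₂/A₁)^z = 7.1^0.22
ln(S₂/S₁) = 0.22 × ln 7.1 = 0.22 × 1.9601 = 0.4312
S₂/S₁ = e^0.4312 ≈ 1.539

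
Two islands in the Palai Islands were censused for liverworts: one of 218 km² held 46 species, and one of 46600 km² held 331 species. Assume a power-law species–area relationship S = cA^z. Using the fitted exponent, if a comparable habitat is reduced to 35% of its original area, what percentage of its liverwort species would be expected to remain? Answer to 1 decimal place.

z = ln(331/46) / ln(46600/218) = 1.9735 / 5.3649 = 0.3679
S_new/S_old = (A_new/A_old)^z = 0.35^0.3679 = exp(0.3679 × -1.0498) = 0.6796

68.0%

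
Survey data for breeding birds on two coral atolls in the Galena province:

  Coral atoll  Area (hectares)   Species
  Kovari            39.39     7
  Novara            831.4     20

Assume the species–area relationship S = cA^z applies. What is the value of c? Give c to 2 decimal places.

1.98

z = ln(S₂/S₁) / ln(A₂/A₁) = ln(20/7) / ln(831.4/39.39) = 1.0498 / 3.0496 = 0.3442
c = S₁ / A₁^z = 7 / 39.39^0.3442 = 7 / 3.542 = 1.976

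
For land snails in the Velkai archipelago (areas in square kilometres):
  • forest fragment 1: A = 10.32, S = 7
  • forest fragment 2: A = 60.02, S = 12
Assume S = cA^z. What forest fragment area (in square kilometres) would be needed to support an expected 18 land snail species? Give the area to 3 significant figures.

z = ln(12/7) / ln(60.02/10.32) = 0.5390 / 1.7606 = 0.3061
c = 7 / 10.32^0.3061 = 7 / 2.043 = 3.426
A = (18/3.426)^(1/0.3061) ⇒ ln A = ln(5.254)/0.3061 = 5.4191
A = e^5.4191 ≈ 225.7 square kilometres

226 square kilometres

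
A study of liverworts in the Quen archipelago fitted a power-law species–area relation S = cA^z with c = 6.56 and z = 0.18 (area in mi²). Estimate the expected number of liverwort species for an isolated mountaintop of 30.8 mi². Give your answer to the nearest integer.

12 species

S = 6.56 × 30.8^0.18
ln S = ln 6.56 + 0.18 × ln 30.8 = 1.8810 + 0.18 × 3.4275 = 2.4979
S = e^2.4979 ≈ 12.16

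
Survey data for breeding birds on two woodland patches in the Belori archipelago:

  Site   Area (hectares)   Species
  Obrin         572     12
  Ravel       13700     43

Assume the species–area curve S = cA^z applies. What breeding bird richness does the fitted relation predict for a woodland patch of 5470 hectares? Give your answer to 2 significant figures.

30

z = ln(43/12) / ln(13700/572) = 1.2763 / 3.1760 = 0.4019
c = 12 / 572^0.4019 = 12 / 12.83 = 0.9356
S₃ = 0.9356 × 5470^0.4019 = 0.9356 × 31.78 ≈ 29.73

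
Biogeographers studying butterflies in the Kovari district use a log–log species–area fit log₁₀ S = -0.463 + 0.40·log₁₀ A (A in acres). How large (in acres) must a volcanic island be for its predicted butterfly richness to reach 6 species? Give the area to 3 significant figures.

1270 acres

6 = 0.3443 × A^0.4  ⇒  A^0.4 = 6/0.3443 = 17.42
ln A = ln(17.42) / 0.4 = 2.8579 / 0.4 = 7.1446
A = e^7.1446 ≈ 1267 acres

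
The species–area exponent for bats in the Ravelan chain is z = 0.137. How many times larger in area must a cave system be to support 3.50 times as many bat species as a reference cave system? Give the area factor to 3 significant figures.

(A₂/A₁)^0.137 = 3.5, so A₂/A₁ = 3.5^(1/0.137) = 3.5^7.299
ln(A₂/A₁) = ln 3.5 / 0.137 = 1.2528 / 0.137 = 9.1443
A₂/A₁ = e^9.1443 ≈ 9361

9360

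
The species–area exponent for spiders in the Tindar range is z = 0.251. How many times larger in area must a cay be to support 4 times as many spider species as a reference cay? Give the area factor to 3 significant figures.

(A₂/A₁)^0.251 = 4, so A₂/A₁ = 4^(1/0.251) = 4^3.984
ln(A₂/A₁) = ln 4 / 0.251 = 1.3863 / 0.251 = 5.5231
A₂/A₁ = e^5.5231 ≈ 250.4

250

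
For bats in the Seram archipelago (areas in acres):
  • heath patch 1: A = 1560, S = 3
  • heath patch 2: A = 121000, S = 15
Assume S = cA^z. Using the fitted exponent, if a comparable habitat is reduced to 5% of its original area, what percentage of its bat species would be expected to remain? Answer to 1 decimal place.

z = ln(15/3) / ln(121000/1560) = 1.6094 / 4.3511 = 0.3699
S_new/S_old = (A_new/A_old)^z = 0.05^0.3699 = exp(0.3699 × -2.9957) = 0.3302

33.0%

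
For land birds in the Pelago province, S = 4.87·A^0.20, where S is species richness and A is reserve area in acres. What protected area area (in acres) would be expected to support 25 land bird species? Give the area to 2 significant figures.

25 = 4.87 × A^0.2  ⇒  A^0.2 = 25/4.87 = 5.133
ln A = ln(5.133) / 0.2 = 1.6358 / 0.2 = 8.1789
A = e^8.1789 ≈ 3565 acres

3600 acres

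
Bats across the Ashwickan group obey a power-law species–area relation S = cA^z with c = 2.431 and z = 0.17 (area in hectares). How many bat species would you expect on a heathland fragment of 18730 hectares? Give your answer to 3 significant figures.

12.9

S = 2.431 × 18730^0.17
ln S = ln 2.431 + 0.17 × ln 18730 = 0.8883 + 0.17 × 9.8379 = 2.5607
S = e^2.5607 ≈ 12.95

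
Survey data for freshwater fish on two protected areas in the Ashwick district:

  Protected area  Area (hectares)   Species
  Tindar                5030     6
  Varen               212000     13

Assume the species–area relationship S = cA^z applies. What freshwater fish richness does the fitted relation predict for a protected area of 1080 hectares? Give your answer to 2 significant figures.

z = ln(13/6) / ln(212000/5030) = 0.7732 / 3.7412 = 0.2067
c = 6 / 5030^0.2067 = 6 / 5.821 = 1.031
S₃ = 1.031 × 1080^0.2067 = 1.031 × 4.236 ≈ 4.366

4.4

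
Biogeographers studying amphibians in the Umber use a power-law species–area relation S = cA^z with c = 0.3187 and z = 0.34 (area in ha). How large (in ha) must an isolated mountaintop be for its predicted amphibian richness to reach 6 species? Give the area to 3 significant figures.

6 = 0.3187 × A^0.34  ⇒  A^0.34 = 6/0.3187 = 18.83
ln A = ln(18.83) / 0.34 = 2.9353 / 0.34 = 8.6331
A = e^8.6331 ≈ 5615 ha

5610 ha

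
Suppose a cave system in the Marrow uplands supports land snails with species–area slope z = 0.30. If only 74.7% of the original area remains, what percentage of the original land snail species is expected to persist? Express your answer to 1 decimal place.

S_new/S_old = (A_new/A_old)^z = 0.747^0.3
= exp(0.3 × ln 0.747) = exp(0.3 × -0.2917) = exp(-0.0875) ≈ 0.9162

91.6%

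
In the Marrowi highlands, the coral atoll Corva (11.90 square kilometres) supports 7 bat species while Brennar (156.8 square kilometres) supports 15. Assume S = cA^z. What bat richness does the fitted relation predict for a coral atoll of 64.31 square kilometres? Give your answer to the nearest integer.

12

z = ln(15/7) / ln(156.8/11.9) = 0.7621 / 2.5784 = 0.2956
c = 7 / 11.9^0.2956 = 7 / 2.079 = 3.367
S₃ = 3.367 × 64.31^0.2956 = 3.367 × 3.424 ≈ 11.53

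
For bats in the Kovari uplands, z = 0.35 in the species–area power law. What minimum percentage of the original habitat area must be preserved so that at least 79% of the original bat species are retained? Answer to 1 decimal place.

51.0%

Need (A_new/A_old)^0.35 = 0.79, so A_new/A_old = 0.79^(1/0.35) = 0.79^2.857
ln(A_new/A_old) = ln 0.79 / 0.35 = -0.2357 / 0.35 = -0.6735
A_new/A_old = e^-0.6735 ≈ 0.5099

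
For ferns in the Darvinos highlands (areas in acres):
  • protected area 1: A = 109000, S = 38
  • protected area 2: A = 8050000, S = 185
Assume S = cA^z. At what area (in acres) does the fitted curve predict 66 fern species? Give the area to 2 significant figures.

z = ln(185/38) / ln(8050000/109000) = 1.5828 / 4.3021 = 0.3679
c = 38 / 109000^0.3679 = 38 / 71.34 = 0.5327
A = (66/0.5327)^(1/0.3679) ⇒ ln A = ln(123.9)/0.3679 = 13.0997
A = e^13.0997 ≈ 488778 acres

490000 acres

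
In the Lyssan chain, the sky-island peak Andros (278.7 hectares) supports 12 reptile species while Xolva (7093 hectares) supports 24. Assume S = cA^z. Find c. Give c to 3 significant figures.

z = ln(S₂/S₁) / ln(A₂/A₁) = ln(24/12) / ln(7093/278.7) = 0.6931 / 3.2367 = 0.2142
c = S₁ / A₁^z = 12 / 278.7^0.2142 = 12 / 3.339 = 3.594

3.59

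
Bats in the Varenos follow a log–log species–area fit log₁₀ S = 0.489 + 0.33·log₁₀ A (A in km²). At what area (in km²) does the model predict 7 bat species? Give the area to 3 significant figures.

7 = 3.083 × A^0.33  ⇒  A^0.33 = 7/3.083 = 2.27
ln A = ln(2.27) / 0.33 = 0.8199 / 0.33 = 2.4847
A = e^2.4847 ≈ 12 km²

12.0 km²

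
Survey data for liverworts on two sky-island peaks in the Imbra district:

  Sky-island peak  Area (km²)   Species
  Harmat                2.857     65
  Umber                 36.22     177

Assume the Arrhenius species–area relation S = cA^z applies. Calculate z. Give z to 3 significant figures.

0.394

Taking logs: ln S = ln c + z ln A, so z = (ln S₂ − ln S₁)/(ln A₂ − ln A₁).
z = ln(177/65) / ln(36.22/2.857) = ln(2.723) / ln(12.68) = 1.0018 / 2.5398 = 0.3944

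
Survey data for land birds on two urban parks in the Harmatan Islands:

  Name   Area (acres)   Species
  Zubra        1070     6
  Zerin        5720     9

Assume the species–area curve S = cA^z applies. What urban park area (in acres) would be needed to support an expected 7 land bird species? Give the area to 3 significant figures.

z = ln(9/6) / ln(5720/1070) = 0.4055 / 1.6763 = 0.2419
c = 6 / 1070^0.2419 = 6 / 5.404 = 1.11
A = (7/1.11)^(1/0.2419) ⇒ ln A = ln(6.305)/0.2419 = 7.6127
A = e^7.6127 ≈ 2024 acres

2020 acres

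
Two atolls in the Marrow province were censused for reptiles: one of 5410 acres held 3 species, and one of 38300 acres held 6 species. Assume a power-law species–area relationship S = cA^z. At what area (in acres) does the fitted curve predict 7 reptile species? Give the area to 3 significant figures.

59200 acres

z = ln(6/3) / ln(38300/5410) = 0.6931 / 1.9572 = 0.3542
c = 3 / 5410^0.3542 = 3 / 21 = 0.1429
A = (7/0.1429)^(1/0.3542) ⇒ ln A = ln(48.99)/0.3542 = 10.9885
A = e^10.9885 ≈ 59188 acres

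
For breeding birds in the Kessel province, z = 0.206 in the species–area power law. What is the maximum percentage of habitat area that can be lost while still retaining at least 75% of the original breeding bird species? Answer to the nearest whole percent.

Need (A_new/A_old)^0.206 = 0.75, so A_new/A_old = 0.75^(1/0.206) = 0.75^4.854
ln(A_new/A_old) = ln 0.75 / 0.206 = -0.2877 / 0.206 = -1.3965
A_new/A_old = e^-1.3965 ≈ 0.2475
Fraction that can be lost = 1 − 0.2475 = 0.7525

75%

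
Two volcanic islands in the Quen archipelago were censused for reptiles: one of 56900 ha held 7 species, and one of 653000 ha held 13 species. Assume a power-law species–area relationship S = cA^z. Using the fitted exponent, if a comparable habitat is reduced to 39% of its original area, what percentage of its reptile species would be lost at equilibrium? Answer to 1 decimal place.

z = ln(13/7) / ln(653000/56900) = 0.6190 / 2.4403 = 0.2537
S_new/S_old = (A_new/A_old)^z = 0.39^0.2537 = exp(0.2537 × -0.9416) = 0.7875
Fraction lost = 1 − 0.7875 = 0.2125

21.2%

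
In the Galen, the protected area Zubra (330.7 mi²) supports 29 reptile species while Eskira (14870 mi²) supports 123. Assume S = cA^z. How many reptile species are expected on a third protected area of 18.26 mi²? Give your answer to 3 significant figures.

z = ln(123/29) / ln(14870/330.7) = 1.4449 / 3.8059 = 0.3796
c = 29 / 330.7^0.3796 = 29 / 9.047 = 3.206
S₃ = 3.206 × 18.26^0.3796 = 3.206 × 3.012 ≈ 9.657

9.66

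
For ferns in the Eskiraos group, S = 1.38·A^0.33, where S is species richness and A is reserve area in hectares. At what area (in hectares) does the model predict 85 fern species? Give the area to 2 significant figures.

260000 hectares

85 = 1.38 × A^0.33  ⇒  A^0.33 = 85/1.38 = 61.59
ln A = ln(61.59) / 0.33 = 4.1206 / 0.33 = 12.4866
A = e^12.4866 ≈ 264757 hectares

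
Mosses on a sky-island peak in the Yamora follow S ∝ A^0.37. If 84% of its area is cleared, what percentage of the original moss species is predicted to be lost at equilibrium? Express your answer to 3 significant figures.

S_new/S_old = (A_new/A_old)^z = 0.16^0.37
= exp(0.37 × ln 0.16) = exp(0.37 × -1.8326) = exp(-0.6781) ≈ 0.5076
Fraction lost = 1 − 0.5076 = 0.4924

49.2%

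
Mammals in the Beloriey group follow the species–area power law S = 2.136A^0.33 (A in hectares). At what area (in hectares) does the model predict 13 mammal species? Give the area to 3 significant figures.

238 hectares

13 = 2.136 × A^0.33  ⇒  A^0.33 = 13/2.136 = 6.086
ln A = ln(6.086) / 0.33 = 1.8060 / 0.33 = 5.4728
A = e^5.4728 ≈ 238.1 hectares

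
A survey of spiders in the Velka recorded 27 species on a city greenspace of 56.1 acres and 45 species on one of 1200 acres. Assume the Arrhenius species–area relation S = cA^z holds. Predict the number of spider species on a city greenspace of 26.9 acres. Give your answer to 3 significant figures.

z = ln(45/27) / ln(1200/56.1) = 0.5108 / 3.0629 = 0.1668
c = 27 / 56.1^0.1668 = 27 / 1.957 = 13.79
S₃ = 13.79 × 26.9^0.1668 = 13.79 × 1.732 ≈ 23.89

23.9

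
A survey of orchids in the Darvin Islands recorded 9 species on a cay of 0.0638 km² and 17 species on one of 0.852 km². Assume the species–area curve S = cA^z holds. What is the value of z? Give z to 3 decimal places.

0.245

Taking logs: ln S = ln c + z ln A, so z = (ln S₂ − ln S₁)/(ln A₂ − ln A₁).
z = ln(17/9) / ln(0.852/0.0638) = ln(1.889) / ln(13.35) = 0.6360 / 2.5918 = 0.2454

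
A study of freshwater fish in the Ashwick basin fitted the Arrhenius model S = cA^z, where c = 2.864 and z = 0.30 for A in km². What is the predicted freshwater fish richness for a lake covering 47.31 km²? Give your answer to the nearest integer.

9 species

S = 2.864 × 47.31^0.3
ln S = ln 2.864 + 0.3 × ln 47.31 = 1.0522 + 0.3 × 3.8567 = 2.2092
S = e^2.2092 ≈ 9.109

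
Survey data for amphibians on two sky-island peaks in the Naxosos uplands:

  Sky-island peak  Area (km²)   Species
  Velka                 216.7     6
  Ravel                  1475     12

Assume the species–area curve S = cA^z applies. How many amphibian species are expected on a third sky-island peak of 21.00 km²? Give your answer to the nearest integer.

z = ln(12/6) / ln(1475/216.7) = 0.6931 / 1.9179 = 0.3614
c = 6 / 216.7^0.3614 = 6 / 6.986 = 0.8589
S₃ = 0.8589 × 21^0.3614 = 0.8589 × 3.005 ≈ 2.581

3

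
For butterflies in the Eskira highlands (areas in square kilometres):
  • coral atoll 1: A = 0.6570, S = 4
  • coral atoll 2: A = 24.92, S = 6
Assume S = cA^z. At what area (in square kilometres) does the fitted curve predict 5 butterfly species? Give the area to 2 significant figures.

4.9 square kilometres

z = ln(6/4) / ln(24.92/0.657) = 0.4055 / 3.6357 = 0.1115
c = 4 / 0.657^0.1115 = 4 / 0.9542 = 4.192
A = (5/4.192)^(1/0.1115) ⇒ ln A = ln(1.193)/0.1115 = 1.5808
A = e^1.5808 ≈ 4.859 square kilometres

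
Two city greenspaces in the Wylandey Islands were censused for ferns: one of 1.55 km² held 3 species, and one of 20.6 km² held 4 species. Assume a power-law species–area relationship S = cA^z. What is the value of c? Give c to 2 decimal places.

z = ln(S₂/S₁) / ln(A₂/A₁) = ln(4/3) / ln(20.6/1.55) = 0.2877 / 2.5870 = 0.1112
c = S₁ / A₁^z = 3 / 1.55^0.1112 = 3 / 1.05 = 2.857

2.86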